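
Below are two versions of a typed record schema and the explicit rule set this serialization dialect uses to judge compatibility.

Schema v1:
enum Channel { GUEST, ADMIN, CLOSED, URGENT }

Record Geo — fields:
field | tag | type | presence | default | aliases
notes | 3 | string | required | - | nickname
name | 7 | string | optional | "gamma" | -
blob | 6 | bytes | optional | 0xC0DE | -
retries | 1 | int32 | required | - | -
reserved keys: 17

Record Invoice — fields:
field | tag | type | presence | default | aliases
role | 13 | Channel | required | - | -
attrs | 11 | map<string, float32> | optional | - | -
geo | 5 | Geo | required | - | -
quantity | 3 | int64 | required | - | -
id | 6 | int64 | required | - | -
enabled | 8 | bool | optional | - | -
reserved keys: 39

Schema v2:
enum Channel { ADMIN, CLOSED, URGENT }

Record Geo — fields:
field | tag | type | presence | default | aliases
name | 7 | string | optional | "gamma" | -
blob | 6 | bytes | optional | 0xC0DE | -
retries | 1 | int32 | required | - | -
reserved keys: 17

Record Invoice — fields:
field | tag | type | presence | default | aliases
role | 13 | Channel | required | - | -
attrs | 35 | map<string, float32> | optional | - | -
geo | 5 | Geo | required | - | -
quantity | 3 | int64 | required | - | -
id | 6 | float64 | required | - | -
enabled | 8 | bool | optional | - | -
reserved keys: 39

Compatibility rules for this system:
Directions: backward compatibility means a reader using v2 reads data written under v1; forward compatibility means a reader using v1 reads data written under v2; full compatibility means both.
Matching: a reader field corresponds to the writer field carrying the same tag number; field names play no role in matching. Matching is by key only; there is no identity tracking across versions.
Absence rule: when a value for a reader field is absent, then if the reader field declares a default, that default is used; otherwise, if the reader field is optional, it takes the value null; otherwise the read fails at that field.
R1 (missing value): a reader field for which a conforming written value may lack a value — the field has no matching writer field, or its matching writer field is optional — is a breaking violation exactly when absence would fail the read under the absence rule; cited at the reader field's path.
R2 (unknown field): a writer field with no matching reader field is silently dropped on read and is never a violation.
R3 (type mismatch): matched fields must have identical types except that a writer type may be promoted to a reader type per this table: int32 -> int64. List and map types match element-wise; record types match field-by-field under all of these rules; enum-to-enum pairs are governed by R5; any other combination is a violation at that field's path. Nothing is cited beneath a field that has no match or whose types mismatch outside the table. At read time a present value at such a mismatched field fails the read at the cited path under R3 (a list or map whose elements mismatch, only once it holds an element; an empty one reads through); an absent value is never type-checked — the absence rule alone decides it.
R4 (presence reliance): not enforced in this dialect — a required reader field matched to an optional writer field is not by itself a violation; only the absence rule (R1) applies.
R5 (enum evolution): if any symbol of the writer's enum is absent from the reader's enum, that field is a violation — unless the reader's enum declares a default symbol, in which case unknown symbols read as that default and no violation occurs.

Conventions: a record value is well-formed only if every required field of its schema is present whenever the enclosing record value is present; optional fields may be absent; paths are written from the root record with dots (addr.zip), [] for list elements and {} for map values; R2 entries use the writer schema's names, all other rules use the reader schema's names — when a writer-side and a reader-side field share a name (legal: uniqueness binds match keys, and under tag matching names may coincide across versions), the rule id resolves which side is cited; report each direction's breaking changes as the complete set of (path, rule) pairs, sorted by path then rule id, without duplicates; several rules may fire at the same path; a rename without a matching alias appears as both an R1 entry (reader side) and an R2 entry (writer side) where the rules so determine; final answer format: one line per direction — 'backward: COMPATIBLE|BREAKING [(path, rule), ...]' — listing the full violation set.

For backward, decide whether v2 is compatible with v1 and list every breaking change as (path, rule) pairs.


backward: BREAKING [(id, R3), (role, R5)]

the writer's type comes first in each Invoice pair
checking backward for Invoice: reader v2 against writer v1:
  writer required, Channel -> Channel: reader role maps from writer role
  no writer field matches reader attrs
  writer required, Geo -> Geo: reader geo maps from writer geo
  writer required, int64 -> int64: reader quantity maps from writer quantity
  writer required, int64 -> float64: reader id maps from writer id
  writer optional, bool -> bool: reader enabled maps from writer enabled
  writer field attrs has no reader counterpart
  writer optional, string -> string: reader geo.name maps from writer geo.name
  writer optional, bytes -> bytes: reader geo.blob maps from writer geo.blob
  writer required, int32 -> int32: reader geo.retries maps from writer geo.retries
  writer field geo.notes has no reader counterpart
  rule R3 violated at id
  rule R5 violated at role
  => 2 violation(s): backward is BREAKING for Invoice
remaining Invoice differences; none change what is asked:
  field attrs in record Invoice: tag 11 changed to 35 -> triggers nothing under Invoice's printed rules — same verdict
  removed field notes from record Geo -> fires only in the forward direction of Invoice, which is not asked here


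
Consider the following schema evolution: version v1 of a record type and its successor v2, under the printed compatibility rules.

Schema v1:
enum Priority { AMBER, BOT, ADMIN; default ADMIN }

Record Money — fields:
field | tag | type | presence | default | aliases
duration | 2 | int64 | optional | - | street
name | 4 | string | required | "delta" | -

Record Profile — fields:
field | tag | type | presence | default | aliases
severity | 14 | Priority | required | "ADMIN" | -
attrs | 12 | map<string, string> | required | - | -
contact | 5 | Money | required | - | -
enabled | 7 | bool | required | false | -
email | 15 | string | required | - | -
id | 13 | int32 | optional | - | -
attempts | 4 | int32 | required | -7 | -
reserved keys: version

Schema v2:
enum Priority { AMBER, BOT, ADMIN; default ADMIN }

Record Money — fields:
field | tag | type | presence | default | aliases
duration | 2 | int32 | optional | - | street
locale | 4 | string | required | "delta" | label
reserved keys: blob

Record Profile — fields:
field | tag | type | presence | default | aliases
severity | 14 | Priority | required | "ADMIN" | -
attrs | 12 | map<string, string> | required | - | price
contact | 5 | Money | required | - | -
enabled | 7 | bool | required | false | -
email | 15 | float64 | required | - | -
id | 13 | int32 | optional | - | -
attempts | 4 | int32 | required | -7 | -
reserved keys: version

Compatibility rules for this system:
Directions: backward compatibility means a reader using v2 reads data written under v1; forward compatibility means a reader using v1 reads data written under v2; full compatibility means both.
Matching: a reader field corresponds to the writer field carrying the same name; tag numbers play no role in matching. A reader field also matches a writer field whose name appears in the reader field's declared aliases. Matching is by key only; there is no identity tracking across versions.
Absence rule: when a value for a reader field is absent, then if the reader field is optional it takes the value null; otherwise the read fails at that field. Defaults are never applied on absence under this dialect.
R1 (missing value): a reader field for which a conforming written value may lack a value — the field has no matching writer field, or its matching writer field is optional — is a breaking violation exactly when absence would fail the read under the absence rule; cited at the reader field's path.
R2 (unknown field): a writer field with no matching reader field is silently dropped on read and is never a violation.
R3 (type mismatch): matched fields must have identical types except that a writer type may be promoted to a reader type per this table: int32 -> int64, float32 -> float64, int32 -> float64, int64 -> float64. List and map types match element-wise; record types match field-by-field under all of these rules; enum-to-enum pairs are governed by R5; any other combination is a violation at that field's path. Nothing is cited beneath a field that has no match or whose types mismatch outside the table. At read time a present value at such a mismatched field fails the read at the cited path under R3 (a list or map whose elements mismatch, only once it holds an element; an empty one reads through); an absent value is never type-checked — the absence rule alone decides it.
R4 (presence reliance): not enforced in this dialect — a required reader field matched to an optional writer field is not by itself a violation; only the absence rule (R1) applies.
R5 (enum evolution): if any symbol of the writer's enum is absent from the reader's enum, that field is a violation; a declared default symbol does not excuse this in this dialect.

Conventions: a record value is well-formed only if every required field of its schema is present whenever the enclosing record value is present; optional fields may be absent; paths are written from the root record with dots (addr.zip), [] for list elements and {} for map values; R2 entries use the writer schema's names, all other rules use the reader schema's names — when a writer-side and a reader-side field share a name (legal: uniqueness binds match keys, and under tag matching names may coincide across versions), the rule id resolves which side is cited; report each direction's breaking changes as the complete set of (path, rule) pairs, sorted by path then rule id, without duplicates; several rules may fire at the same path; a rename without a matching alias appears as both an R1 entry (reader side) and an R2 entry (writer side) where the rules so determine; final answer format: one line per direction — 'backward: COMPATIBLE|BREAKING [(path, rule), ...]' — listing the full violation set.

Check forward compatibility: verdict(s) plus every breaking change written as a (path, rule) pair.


forward: BREAKING [(contact.name, R1), (email, R3)]

arrows below run writer -> reader for Profile
forward pass over Profile, reader schema v1, writer schema v2:
  severity: Priority -> Priority, writer required; from severity
  attrs: map<string, string> -> map<string, string>, writer required; from attrs
  contact: Money -> Money, writer required; from contact
  enabled: bool -> bool, writer required; from enabled
  email: float64 -> string, writer required; from email
  id: int32 -> int32, writer optional; from id
  attempts: int32 -> int32, writer required; from attempts
  contact.duration: int32 -> int64, writer optional; from contact.duration
  contact.name: no writer-side match
  contact.locale (writer side), unknown to reader
  R1 fires at contact.name
  R3 fires at email
  => forward verdict for Profile: BREAKING, 2 violation(s)
ruling out the remaining Profile differences:
  field duration in record Money: type int64 changed to int32 -> matters only for Profile's backward compatibility — outside the asked direction


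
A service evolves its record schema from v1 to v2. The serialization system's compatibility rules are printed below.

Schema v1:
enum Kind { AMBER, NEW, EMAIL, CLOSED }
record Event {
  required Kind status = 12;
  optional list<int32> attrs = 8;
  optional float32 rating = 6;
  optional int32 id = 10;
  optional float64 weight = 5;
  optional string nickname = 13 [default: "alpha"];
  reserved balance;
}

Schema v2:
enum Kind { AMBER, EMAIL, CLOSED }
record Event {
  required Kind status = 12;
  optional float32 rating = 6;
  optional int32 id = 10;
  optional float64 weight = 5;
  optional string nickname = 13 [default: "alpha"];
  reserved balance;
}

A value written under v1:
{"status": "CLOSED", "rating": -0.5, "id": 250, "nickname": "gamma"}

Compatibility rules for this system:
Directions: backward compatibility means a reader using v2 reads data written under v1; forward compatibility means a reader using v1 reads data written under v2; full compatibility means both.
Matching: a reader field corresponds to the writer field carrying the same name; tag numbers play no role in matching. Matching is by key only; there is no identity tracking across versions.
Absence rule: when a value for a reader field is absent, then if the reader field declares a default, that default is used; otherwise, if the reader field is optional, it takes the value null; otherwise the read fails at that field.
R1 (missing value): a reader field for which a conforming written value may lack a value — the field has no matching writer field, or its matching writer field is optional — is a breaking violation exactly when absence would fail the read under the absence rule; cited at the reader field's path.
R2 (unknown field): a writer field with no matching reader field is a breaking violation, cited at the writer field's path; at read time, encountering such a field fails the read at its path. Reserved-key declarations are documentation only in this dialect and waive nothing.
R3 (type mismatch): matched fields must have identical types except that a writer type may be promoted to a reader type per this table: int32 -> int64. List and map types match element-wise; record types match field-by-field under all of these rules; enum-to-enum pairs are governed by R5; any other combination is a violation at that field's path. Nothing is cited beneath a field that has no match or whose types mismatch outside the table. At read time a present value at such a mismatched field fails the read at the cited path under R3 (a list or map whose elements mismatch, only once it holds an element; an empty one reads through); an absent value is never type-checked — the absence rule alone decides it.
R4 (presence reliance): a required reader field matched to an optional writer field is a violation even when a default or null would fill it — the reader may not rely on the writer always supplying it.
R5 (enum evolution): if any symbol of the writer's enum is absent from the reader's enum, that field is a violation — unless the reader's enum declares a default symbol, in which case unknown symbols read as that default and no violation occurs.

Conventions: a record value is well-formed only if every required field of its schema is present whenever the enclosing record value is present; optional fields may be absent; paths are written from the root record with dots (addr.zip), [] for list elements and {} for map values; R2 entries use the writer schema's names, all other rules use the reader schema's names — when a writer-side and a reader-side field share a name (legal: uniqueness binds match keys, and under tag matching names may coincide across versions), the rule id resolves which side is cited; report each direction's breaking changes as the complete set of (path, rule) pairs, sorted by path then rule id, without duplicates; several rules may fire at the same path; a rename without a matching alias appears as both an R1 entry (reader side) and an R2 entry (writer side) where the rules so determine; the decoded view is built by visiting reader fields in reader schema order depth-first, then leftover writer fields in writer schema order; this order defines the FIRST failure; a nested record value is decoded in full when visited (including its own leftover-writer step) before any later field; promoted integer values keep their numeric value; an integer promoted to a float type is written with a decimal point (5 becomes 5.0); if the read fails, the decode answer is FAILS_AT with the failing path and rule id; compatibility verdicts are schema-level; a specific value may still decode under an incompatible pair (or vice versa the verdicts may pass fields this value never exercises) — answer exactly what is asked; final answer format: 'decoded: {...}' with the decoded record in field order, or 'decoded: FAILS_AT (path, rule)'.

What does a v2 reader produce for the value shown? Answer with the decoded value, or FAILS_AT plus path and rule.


the writer's type comes first in each Event pair
decode (reader v2):
  status := "CLOSED"
  rating := -0.5
  id := 250
  weight := null (absent, optional -> null)
  nickname := "gamma"
  => decoded: {"status": "CLOSED", "rating": -0.5, "id": 250, "weight": null, "nickname": "gamma"}
the rest of the Event diff is inert for this question:
  enum Kind (field status in record Event): symbol NEW removed -> changes Event's schema-level verdicts only — the decode of this value is the same

decoded: {"status": "CLOSED", "rating": -0.5, "id": 250, "weight": null, "nickname": "gamma"}


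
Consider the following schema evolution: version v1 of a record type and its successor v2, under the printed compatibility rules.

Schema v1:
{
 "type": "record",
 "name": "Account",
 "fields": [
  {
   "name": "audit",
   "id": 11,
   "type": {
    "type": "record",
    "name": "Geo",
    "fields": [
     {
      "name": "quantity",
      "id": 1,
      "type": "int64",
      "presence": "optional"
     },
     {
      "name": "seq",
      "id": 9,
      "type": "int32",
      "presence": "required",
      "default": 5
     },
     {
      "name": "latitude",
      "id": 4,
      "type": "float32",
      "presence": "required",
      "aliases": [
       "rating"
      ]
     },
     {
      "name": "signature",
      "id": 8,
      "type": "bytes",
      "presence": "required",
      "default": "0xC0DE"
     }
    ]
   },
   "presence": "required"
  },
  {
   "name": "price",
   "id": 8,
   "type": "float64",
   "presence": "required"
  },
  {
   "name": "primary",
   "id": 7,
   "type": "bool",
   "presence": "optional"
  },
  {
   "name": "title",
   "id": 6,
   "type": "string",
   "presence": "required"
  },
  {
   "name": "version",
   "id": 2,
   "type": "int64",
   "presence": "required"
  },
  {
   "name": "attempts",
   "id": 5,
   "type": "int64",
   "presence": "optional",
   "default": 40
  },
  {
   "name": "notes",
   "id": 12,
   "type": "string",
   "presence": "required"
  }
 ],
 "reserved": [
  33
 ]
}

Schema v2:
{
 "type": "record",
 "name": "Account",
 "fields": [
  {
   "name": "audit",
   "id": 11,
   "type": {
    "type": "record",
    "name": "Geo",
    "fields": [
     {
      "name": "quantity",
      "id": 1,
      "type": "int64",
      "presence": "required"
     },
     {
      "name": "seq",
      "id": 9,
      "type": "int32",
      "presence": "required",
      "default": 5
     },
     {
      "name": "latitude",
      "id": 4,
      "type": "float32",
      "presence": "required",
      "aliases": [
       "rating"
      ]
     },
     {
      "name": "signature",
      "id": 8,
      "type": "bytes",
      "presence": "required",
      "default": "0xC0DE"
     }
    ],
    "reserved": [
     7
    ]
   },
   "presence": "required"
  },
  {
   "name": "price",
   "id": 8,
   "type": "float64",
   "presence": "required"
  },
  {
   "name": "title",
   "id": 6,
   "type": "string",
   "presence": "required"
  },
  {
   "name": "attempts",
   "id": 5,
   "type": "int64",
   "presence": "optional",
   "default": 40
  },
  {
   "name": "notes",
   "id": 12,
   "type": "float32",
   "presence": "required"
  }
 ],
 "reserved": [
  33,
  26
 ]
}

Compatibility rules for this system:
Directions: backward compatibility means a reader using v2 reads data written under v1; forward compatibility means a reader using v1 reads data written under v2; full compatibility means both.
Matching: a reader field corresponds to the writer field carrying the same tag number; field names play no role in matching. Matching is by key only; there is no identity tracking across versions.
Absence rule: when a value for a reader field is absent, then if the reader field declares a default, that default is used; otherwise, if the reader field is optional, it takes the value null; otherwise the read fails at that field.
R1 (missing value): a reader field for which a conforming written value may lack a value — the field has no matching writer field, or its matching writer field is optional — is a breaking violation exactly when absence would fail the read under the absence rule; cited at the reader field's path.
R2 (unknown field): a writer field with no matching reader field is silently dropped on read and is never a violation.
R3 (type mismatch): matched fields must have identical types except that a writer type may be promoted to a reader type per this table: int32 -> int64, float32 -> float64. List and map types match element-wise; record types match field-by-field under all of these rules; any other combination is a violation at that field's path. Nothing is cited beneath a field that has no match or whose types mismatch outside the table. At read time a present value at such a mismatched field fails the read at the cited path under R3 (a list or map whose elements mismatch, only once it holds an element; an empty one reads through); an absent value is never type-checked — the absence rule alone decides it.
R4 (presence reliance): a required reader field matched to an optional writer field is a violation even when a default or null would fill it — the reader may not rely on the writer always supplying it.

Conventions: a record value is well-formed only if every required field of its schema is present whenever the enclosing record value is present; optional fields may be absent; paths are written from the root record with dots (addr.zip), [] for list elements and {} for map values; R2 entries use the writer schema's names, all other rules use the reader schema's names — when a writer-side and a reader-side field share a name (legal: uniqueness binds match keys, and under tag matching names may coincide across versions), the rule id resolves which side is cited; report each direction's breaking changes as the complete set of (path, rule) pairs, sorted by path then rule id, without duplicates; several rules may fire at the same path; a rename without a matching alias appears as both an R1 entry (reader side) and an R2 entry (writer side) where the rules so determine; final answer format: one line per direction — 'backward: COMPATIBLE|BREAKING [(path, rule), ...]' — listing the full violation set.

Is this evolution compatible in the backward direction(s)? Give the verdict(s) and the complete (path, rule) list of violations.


each type pair in Account: writer, then reader
backward on Account — v2 reading data written by v1:
  audit: paired with writer audit (Geo -> Geo; writer required)
  price: paired with writer price (float64 -> float64; writer required)
  title: paired with writer title (string -> string; writer required)
  attempts: paired with writer attempts (int64 -> int64; writer optional)
  notes: paired with writer notes (string -> float32; writer required)
  primary (writer side), unknown to reader
  version (writer side), unknown to reader
  audit.quantity: paired with writer audit.quantity (int64 -> int64; writer optional)
  audit.seq: paired with writer audit.seq (int32 -> int32; writer required)
  audit.latitude: paired with writer audit.latitude (float32 -> float32; writer required)
  audit.signature: paired with writer audit.signature (bytes -> bytes; writer required)
  violation R1 at audit.quantity
  violation R4 at audit.quantity
  violation R3 at notes
  backward on Account therefore BREAKING (3)
the rest of the Account diff is inert for this question:
  removed field primary from record Account -> inert for the asked Account verdict: nothing fires
  removed field version from record Account -> its effect on Account is confined to the forward direction, not asked

backward: BREAKING [(audit.quantity, R1), (audit.quantity, R4), (notes, R3)]


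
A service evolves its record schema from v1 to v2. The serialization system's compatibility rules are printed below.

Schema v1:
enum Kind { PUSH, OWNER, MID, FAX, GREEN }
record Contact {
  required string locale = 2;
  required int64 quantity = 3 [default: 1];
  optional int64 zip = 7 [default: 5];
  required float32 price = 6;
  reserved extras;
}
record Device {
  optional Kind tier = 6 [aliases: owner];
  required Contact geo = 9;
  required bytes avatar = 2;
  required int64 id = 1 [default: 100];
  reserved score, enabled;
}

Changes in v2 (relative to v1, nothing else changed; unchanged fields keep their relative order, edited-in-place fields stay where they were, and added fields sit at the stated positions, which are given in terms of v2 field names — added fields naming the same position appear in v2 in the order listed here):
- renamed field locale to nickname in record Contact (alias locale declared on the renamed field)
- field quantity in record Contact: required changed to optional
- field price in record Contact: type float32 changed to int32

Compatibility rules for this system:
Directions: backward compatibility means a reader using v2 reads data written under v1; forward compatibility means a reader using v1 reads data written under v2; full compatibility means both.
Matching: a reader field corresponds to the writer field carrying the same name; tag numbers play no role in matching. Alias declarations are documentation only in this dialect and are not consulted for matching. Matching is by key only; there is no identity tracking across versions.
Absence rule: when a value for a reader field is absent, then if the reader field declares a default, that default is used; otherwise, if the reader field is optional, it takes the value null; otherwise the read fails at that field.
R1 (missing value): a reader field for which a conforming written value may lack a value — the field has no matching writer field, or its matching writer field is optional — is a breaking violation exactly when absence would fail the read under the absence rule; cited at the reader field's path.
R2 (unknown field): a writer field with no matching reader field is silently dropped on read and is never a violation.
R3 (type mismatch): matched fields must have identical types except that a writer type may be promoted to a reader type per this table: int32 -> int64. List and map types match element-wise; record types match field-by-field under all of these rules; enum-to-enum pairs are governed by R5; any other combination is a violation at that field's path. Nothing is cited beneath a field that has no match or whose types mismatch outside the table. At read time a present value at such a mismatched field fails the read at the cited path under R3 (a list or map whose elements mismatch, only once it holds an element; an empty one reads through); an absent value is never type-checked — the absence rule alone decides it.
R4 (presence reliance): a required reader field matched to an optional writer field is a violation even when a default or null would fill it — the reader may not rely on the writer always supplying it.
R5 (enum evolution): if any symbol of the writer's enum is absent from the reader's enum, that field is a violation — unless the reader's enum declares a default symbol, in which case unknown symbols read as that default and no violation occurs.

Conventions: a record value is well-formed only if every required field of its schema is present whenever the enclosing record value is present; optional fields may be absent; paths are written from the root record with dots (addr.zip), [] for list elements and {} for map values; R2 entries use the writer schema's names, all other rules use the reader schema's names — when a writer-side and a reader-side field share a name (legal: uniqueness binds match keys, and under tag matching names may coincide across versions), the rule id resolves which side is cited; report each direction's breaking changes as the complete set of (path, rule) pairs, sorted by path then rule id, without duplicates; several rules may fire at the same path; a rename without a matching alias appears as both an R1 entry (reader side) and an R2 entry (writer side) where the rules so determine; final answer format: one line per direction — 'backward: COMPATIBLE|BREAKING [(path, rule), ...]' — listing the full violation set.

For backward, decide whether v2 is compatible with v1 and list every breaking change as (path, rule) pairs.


the writer's type comes first in each Device pair
checking backward for Device: reader v2 against writer v1:
  tier <- tier (Kind -> Kind, writer optional)
  geo <- geo (Contact -> Contact, writer required)
  avatar <- avatar (bytes -> bytes, writer required)
  id <- id (int64 -> int64, writer required)
  geo.nickname has no writer counterpart
  geo.quantity <- geo.quantity (int64 -> int64, writer required)
  geo.zip <- geo.zip (int64 -> int64, writer optional)
  geo.price <- geo.price (float32 -> int32, writer required)
  leftover writer field: geo.locale
  breaking: (geo.nickname, R1)
  breaking: (geo.price, R3)
  backward on Device therefore BREAKING (2)
remaining Device differences; none change what is asked:
  field quantity in record Contact: required changed to optional -> affects forward compatibility only, which is not asked

backward: BREAKING [(geo.nickname, R1), (geo.price, R3)]


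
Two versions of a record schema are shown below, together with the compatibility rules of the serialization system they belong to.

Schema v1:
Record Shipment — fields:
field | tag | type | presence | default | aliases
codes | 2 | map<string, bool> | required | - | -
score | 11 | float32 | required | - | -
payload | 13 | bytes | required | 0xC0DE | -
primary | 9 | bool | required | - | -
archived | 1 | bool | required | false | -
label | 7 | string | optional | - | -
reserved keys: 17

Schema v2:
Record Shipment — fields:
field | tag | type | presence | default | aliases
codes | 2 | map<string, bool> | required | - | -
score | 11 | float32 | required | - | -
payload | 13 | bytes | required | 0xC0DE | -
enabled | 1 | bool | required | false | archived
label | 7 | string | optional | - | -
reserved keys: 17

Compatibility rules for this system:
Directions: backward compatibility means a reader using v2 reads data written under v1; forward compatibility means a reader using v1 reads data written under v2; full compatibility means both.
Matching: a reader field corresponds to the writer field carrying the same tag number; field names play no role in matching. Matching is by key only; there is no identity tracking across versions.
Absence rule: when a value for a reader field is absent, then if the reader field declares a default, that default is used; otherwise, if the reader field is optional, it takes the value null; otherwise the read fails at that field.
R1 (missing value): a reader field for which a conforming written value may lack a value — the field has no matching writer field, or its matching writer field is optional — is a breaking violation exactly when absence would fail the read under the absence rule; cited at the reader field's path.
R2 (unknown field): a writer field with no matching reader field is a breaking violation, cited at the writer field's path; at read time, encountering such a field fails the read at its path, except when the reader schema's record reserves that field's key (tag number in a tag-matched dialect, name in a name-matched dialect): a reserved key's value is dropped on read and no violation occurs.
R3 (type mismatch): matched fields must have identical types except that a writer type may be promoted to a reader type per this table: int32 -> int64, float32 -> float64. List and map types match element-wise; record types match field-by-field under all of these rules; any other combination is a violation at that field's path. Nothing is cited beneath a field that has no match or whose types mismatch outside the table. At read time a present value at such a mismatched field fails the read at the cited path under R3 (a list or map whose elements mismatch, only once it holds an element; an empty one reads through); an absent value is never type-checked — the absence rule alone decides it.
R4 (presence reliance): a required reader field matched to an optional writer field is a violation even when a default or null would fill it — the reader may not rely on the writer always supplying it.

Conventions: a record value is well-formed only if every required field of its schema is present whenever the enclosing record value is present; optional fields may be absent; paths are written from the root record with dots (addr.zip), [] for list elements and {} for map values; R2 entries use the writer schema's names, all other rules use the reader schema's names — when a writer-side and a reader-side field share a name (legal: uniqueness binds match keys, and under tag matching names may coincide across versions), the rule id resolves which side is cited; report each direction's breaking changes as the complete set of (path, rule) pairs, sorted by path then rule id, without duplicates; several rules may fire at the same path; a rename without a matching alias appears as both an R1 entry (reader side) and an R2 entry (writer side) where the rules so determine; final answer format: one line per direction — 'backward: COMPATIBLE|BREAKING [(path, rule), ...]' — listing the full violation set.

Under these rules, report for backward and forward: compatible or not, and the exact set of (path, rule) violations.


the writer's type comes first in each Shipment pair
backward on Shipment — v2 reading data written by v1:
  map<string, bool> -> map<string, bool>, writer required: codes aligns to codes
  float32 -> float32, writer required: score aligns to score
  bytes -> bytes, writer required: payload aligns to payload
  bool -> bool, writer required: enabled aligns to archived
  string -> string, writer optional: label aligns to label
  writer primary: unknown to reader
  R2 fires at primary
  => backward: BREAKING (1)
forward on Shipment — v1 reading data written by v2:
  map<string, bool> -> map<string, bool>, writer required: codes aligns to codes
  float32 -> float32, writer required: score aligns to score
  bytes -> bytes, writer required: payload aligns to payload
  primary: no writer match
  bool -> bool, writer required: archived aligns to enabled
  string -> string, writer optional: label aligns to label
  R1 fires at primary
  => forward: BREAKING (1)

backward: BREAKING [(primary, R2)]; forward: BREAKING [(primary, R1)]


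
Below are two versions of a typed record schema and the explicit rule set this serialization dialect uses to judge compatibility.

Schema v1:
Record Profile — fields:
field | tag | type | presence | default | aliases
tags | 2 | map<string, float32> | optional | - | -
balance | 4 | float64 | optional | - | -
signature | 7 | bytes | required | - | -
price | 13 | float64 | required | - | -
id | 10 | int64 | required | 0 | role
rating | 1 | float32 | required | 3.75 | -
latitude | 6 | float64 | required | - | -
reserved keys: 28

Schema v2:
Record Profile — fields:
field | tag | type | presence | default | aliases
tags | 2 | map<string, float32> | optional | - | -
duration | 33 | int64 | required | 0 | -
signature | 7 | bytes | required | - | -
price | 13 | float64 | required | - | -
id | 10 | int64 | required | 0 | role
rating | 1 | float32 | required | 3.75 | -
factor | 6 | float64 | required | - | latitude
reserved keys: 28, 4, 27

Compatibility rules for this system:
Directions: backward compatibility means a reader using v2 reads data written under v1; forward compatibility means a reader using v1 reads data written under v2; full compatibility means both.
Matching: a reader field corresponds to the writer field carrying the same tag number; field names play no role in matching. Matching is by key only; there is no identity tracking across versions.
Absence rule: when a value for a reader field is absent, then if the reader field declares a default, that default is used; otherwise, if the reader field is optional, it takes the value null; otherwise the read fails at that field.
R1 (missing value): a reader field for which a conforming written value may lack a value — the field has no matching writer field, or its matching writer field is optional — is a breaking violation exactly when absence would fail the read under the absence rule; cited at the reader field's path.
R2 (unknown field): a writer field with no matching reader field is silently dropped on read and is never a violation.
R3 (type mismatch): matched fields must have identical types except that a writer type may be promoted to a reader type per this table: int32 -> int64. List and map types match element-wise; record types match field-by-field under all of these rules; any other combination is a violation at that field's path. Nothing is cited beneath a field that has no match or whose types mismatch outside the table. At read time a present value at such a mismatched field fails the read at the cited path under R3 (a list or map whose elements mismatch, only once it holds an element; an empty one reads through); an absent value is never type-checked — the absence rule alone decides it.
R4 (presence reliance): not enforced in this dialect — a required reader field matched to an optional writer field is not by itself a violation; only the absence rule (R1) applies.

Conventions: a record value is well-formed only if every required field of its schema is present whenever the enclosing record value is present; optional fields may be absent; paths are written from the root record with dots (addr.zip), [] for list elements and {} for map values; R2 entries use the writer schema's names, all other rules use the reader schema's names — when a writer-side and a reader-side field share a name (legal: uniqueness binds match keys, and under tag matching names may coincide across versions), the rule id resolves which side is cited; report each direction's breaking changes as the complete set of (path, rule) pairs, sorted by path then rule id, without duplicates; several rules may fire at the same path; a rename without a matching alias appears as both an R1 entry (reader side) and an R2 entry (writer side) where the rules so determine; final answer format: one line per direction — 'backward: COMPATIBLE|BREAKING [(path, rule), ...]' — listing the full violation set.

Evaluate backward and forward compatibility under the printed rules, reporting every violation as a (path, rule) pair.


backward: COMPATIBLE []; forward: COMPATIBLE []

in Profile below, arrows point writer -> reader
backward pass over Profile, reader schema v2, writer schema v1:
  map<string, float32> -> map<string, float32>, writer optional: tags aligns to tags
  duration: no writer-side match
  bytes -> bytes, writer required: signature aligns to signature
  float64 -> float64, writer required: price aligns to price
  int64 -> int64, writer required: id aligns to id
  float32 -> float32, writer required: rating aligns to rating
  float64 -> float64, writer required: factor aligns to latitude
  leftover writer field: balance
  nothing fires on Profile: backward is COMPATIBLE
forward pass over Profile, reader schema v1, writer schema v2:
  map<string, float32> -> map<string, float32>, writer optional: tags aligns to tags
  balance: no writer-side match
  bytes -> bytes, writer required: signature aligns to signature
  float64 -> float64, writer required: price aligns to price
  int64 -> int64, writer required: id aligns to id
  float32 -> float32, writer required: rating aligns to rating
  float64 -> float64, writer required: latitude aligns to factor
  leftover writer field: duration
  nothing fires on Profile: forward is COMPATIBLE


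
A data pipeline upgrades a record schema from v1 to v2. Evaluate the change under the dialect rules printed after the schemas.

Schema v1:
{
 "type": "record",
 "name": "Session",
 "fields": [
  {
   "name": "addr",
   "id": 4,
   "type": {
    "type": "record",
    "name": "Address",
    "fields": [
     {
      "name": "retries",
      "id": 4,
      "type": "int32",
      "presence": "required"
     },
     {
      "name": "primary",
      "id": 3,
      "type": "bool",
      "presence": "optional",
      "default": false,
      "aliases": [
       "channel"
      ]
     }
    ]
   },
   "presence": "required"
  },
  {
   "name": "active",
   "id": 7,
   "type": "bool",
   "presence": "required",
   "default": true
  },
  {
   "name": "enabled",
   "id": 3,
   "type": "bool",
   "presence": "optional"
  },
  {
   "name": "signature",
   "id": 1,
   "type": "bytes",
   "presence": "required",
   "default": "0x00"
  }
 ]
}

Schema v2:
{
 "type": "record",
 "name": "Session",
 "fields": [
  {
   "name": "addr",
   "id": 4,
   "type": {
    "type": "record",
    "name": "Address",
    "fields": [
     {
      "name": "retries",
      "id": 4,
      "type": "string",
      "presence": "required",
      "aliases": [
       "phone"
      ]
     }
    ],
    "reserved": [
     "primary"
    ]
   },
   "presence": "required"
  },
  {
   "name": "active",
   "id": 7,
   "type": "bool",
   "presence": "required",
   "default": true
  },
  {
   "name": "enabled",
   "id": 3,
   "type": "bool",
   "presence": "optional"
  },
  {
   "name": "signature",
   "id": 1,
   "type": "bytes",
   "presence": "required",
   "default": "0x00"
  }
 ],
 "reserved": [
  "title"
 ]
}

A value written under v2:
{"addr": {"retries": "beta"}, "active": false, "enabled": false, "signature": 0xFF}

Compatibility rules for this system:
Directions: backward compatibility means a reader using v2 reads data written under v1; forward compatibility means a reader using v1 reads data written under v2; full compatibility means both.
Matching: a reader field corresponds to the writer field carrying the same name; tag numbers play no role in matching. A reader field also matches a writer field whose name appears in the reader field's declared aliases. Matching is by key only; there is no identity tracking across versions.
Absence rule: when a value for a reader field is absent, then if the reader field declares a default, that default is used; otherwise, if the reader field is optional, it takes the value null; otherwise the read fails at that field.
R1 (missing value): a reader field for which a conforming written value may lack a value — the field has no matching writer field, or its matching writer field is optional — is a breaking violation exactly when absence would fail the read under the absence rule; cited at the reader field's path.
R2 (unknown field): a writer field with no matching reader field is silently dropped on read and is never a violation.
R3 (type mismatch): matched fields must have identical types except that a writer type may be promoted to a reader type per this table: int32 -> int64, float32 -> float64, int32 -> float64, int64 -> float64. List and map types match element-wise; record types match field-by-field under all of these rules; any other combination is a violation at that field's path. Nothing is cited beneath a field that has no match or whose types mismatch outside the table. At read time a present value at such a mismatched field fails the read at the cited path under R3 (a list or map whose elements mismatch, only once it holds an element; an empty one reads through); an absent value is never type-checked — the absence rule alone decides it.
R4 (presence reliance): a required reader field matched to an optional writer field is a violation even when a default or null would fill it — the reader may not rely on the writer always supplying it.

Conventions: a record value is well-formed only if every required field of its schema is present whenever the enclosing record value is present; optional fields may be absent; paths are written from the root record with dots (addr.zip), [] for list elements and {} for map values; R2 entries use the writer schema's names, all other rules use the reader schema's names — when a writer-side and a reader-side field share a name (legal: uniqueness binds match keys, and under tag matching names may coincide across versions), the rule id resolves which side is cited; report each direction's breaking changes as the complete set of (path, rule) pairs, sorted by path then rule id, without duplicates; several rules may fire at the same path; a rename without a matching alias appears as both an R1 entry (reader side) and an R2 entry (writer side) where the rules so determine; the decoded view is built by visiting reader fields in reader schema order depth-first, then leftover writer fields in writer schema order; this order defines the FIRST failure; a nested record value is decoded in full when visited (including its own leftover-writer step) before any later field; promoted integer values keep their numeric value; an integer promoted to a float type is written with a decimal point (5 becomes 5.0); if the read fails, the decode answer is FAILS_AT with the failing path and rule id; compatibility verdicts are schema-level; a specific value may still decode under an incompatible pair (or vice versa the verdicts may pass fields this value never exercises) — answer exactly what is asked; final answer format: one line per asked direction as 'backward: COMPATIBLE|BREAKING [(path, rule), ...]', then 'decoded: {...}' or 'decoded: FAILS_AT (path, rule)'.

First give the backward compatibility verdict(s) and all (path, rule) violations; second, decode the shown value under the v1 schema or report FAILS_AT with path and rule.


arrows below run writer -> reader for Session
backward analysis of Session with v2 as reader and v1 as writer:
  addr <- addr (Address -> Address, writer required)
  active <- active (bool -> bool, writer required)
  enabled <- enabled (bool -> bool, writer optional)
  signature <- signature (bytes -> bytes, writer required)
  addr.retries <- addr.retries (int32 -> string, writer required)
  writer field addr.primary has no reader counterpart
  breaking: (addr.retries, R3)
  => 1 violation(s): backward is BREAKING for Session
decode (reader v1):
  read fails at addr.retries under R3
  => FAILS_AT (addr.retries, R3)
diffs on Session not affecting the asked answer:
  removed field primary from record Address (its key "primary" joins the reserved list) -> triggers nothing under Session's printed rules — same verdict

backward: BREAKING [(addr.retries, R3)]; decoded: FAILS_AT (addr.retries, R3)
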